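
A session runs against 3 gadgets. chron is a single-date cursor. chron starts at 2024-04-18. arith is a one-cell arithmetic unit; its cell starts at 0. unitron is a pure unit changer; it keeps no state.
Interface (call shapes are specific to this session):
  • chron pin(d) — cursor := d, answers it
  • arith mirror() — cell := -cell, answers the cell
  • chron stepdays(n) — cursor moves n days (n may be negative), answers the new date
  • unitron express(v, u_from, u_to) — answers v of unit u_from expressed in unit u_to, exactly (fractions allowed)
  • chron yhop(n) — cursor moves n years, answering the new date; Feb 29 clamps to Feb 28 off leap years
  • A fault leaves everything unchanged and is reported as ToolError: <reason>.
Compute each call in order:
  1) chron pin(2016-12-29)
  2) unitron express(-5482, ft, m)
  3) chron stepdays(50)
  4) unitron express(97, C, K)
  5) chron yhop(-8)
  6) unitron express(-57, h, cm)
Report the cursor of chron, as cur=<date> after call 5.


Answer: cur=2009-02-17

Derivation:
>> chron pin(2016-12-29)
<< 2016-12-29
>> unitron express(-5482, ft, m)
<< -1044321/625
>> chron stepdays(50)
<< 2017-02-17
>> unitron express(97, C, K)
<< 7403/20
>> chron yhop(-8)
<< 2009-02-17
>> unitron express(-57, h, cm)
<< ToolError: incompatible units


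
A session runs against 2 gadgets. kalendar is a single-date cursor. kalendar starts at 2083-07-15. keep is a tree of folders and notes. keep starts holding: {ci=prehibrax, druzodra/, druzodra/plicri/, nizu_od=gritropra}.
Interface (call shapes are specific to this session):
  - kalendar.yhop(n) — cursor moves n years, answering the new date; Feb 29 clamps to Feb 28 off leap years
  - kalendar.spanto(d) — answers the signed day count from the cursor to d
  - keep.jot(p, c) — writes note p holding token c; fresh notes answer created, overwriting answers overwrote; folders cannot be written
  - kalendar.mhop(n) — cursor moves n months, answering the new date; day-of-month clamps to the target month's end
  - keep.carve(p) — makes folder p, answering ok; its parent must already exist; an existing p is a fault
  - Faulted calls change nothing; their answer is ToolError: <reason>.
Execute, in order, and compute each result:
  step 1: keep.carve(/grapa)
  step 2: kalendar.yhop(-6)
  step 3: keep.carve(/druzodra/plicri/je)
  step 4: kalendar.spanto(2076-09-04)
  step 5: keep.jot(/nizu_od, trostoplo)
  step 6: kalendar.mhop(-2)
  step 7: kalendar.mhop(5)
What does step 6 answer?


Answer: 2077-05-15

Derivation:
Using keep.carve using p→/grapa, — result: ok.
Then kalendar.yhop using n→-6, → 2077-07-15.
I call keep.carve using p→/druzodra/plicri/je, and observe ok.
Calling kalendar.spanto using d→2076-09-04, and see -314.
I call keep.jot using p→/nizu_od, c→trostoplo, and get overwrote.
I use kalendar.mhop using n→-2, yielding 2077-05-15.
Using kalendar.mhop using n→5, — result: 2077-10-15.


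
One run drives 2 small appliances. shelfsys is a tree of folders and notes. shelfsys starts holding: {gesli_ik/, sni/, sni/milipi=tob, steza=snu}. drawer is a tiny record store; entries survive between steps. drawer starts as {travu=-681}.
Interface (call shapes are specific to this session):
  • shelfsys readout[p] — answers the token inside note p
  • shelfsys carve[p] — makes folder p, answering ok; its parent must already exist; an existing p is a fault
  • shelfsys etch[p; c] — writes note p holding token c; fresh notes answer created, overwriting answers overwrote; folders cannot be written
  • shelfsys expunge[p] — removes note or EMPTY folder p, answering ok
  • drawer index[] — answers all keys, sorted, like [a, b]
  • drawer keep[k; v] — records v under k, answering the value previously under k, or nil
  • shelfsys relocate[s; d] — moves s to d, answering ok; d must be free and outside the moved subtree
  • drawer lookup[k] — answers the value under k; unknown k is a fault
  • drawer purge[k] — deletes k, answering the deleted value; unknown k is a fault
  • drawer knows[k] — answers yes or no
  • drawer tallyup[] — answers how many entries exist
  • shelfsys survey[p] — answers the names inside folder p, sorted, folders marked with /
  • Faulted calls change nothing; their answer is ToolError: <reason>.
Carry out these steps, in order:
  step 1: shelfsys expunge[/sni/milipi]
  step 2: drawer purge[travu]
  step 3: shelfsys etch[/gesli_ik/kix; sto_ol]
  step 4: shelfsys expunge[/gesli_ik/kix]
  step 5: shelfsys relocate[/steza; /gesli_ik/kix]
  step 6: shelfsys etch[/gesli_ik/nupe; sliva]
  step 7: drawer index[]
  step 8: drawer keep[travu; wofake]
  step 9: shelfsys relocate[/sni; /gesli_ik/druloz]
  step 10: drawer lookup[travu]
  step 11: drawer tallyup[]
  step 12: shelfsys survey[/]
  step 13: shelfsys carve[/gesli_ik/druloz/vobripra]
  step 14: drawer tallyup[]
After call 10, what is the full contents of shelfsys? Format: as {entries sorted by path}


-> shelfsys expunge(p='/sni/milipi')
<- ok
-> drawer purge(k='travu')
<- -681
-> shelfsys etch(p='/gesli_ik/kix', c='sto_ol')
<- created
-> shelfsys expunge(p='/gesli_ik/kix')
<- ok
-> shelfsys relocate(s='/steza', d='/gesli_ik/kix')
<- ok
-> shelfsys etch(p='/gesli_ik/nupe', c='sliva')
<- created
-> drawer index()
<- []
-> drawer keep(k='travu', v='wofake')
<- nil
-> shelfsys relocate(s='/sni', d='/gesli_ik/druloz')
<- ok
-> drawer lookup(k='travu')
<- wofake
-> drawer tallyup()
<- 1
-> shelfsys survey(p='/')
<- [gesli_ik/]
-> shelfsys carve(p='/gesli_ik/druloz/vobripra')
<- ok
-> drawer tallyup()
<- 1

Answer: {gesli_ik/, gesli_ik/druloz/, gesli_ik/kix=snu, gesli_ik/nupe=sliva}


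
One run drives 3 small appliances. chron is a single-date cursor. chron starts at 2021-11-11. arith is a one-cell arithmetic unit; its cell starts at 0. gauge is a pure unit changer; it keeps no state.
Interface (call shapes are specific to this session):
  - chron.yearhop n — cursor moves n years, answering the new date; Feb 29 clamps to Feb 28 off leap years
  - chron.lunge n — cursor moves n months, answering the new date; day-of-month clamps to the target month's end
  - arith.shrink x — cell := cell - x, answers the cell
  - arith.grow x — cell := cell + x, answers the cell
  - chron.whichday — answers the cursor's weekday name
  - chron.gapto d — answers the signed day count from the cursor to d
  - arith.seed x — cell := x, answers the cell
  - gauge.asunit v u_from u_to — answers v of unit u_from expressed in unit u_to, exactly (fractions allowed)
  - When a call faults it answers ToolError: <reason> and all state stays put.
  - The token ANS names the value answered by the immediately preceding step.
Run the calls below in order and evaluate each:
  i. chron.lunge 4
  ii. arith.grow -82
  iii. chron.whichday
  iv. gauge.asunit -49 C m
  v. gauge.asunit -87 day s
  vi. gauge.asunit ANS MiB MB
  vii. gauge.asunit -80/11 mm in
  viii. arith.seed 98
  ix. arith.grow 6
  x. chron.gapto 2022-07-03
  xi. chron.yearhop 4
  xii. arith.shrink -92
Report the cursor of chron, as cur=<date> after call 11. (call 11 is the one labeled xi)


·→ lunge(n='4')
·← 2022-03-11
·→ grow(x='-82')
·← -82
·→ whichday()
·← Friday
·→ asunit(v='-49', u_from='C', u_to='m')
·← ToolError: incompatible units
·→ asunit(v='-87', u_from='day', u_to='s')
·← -7516800
·→ asunit(v='ANS', u_from='MiB', u_to='MB')
·← -4926210048/625
·→ asunit(v='-80/11', u_from='mm', u_to='in')
·← -400/1397
·→ seed(x='98')
·← 98
·→ grow(x='6')
·← 104
·→ gapto(d='2022-07-03')
·← 114
·→ yearhop(n='4')
·← 2026-03-11
·→ shrink(x='-92')
·← 196

Answer: cur=2026-03-11


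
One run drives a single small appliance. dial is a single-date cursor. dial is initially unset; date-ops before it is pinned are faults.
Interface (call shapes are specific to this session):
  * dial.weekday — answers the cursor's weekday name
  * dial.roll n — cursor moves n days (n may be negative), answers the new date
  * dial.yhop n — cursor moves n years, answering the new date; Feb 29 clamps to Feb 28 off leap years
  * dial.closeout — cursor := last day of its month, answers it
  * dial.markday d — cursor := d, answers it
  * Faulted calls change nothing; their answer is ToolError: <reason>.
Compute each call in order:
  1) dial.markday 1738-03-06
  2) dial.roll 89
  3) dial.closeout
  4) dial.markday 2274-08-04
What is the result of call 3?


Answer: 1738-06-30

Derivation:
·→ markday(d: 1738-03-06)
·← 1738-03-06
·→ roll(n: 89)
·← 1738-06-03
·→ closeout()
·← 1738-06-30
·→ markday(d: 2274-08-04)
·← 2274-08-04


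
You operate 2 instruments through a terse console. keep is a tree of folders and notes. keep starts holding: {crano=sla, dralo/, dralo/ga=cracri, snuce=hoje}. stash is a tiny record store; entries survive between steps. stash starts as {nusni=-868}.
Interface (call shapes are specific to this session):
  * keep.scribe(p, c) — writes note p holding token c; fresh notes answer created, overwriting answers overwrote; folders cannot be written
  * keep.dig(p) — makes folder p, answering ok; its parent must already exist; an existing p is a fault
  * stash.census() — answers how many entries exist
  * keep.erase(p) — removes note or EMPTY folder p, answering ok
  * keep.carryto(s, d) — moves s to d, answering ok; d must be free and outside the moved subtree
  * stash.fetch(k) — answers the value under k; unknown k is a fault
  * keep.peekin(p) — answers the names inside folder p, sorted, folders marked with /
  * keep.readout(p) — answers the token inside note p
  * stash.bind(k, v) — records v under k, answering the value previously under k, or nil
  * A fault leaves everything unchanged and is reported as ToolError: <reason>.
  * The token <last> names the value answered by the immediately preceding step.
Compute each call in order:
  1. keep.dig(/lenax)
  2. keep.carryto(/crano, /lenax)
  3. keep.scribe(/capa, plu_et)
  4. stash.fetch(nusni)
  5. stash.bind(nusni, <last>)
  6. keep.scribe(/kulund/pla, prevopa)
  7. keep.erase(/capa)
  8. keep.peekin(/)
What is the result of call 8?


CALL keep.dig[p=/lenax]
RET  ok
CALL keep.carryto[s=/crano; d=/lenax]
RET  ToolError: exists
CALL keep.scribe[p=/capa; c=plu_et]
RET  created
CALL stash.fetch[k=nusni]
RET  -868
CALL stash.bind[k=nusni; v=<last>]
RET  -868
CALL keep.scribe[p=/kulund/pla; c=prevopa]
RET  ToolError: no parent
CALL keep.erase[p=/capa]
RET  ok
CALL keep.peekin[p=/]
RET  [crano, dralo/, lenax/, snuce]

Answer: [crano, dralo/, lenax/, snuce]


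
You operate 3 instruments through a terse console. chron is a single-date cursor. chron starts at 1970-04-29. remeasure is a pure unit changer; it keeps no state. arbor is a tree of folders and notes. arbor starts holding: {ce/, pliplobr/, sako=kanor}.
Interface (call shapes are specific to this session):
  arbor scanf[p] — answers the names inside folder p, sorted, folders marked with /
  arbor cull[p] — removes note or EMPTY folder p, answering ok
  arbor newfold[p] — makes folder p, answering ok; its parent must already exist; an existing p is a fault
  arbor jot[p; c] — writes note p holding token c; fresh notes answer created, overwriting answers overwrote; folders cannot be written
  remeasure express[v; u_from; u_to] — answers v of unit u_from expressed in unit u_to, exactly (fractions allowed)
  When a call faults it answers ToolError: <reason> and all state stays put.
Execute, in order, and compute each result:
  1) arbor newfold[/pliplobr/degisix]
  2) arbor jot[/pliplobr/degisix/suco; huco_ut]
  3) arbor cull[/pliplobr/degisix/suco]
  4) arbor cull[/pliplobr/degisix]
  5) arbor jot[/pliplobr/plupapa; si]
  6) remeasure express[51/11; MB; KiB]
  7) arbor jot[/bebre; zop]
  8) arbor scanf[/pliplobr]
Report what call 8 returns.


==> arbor newfold(p=/pliplobr/degisix)
<== ok
==> arbor jot(p=/pliplobr/degisix/suco, c=huco_ut)
<== created
==> arbor cull(p=/pliplobr/degisix/suco)
<== ok
==> arbor cull(p=/pliplobr/degisix)
<== ok
==> arbor jot(p=/pliplobr/plupapa, c=si)
<== created
==> remeasure express(v=51/11, u_from=MB, u_to=KiB)
<== 796875/176
==> arbor jot(p=/bebre, c=zop)
<== created
==> arbor scanf(p=/pliplobr)
<== [plupapa]

Answer: [plupapa]


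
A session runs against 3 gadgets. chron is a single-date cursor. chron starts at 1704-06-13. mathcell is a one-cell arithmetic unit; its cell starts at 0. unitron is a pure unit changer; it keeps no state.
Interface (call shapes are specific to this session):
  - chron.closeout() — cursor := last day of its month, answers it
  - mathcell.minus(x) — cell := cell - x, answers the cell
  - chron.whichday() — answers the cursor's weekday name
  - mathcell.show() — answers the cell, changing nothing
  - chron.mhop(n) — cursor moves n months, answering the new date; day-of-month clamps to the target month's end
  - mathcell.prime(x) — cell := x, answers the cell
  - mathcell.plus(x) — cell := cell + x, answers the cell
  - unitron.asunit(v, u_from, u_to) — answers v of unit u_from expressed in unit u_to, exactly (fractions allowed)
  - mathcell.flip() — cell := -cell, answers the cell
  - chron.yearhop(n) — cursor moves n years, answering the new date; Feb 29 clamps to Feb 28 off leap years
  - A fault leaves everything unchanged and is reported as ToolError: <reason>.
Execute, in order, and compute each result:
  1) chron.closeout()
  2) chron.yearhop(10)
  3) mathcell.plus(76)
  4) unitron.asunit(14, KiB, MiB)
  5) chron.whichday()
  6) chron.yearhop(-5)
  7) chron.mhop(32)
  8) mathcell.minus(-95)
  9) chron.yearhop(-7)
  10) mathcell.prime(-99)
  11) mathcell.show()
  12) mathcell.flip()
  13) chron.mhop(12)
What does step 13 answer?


Answer: 1706-02-28

Derivation:
-> closeout()
<- 1704-06-30
-> yearhop(10)
<- 1714-06-30
-> plus(76)
<- 76
-> asunit(14, KiB, MiB)
<- 7/512
-> whichday()
<- Saturday
-> yearhop(-5)
<- 1709-06-30
-> mhop(32)
<- 1712-02-29
-> minus(-95)
<- 171
-> yearhop(-7)
<- 1705-02-28
-> prime(-99)
<- -99
-> show()
<- -99
-> flip()
<- 99
-> mhop(12)
<- 1706-02-28


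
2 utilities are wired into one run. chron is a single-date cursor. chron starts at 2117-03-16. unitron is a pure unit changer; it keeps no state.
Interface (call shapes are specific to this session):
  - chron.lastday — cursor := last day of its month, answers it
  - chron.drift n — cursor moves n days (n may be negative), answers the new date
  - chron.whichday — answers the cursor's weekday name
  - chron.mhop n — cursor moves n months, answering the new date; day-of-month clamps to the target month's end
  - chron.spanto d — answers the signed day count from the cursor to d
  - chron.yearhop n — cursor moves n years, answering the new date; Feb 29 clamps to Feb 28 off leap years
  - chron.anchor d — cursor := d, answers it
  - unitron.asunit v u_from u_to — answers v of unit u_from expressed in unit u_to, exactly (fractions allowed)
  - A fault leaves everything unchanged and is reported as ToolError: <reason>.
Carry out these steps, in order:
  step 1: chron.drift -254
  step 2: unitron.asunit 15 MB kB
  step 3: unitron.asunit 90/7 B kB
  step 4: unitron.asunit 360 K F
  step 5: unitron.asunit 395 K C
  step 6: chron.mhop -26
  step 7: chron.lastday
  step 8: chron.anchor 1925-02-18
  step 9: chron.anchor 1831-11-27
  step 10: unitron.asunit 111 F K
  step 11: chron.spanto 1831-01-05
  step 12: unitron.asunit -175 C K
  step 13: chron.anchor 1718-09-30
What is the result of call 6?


[in] chron.drift n=-254
= 2116-07-05
[in] unitron.asunit v=15 u_from=MB u_to=kB
= 15000
[in] unitron.asunit v=90/7 u_from=B u_to=kB
= 9/700
[in] unitron.asunit v=360 u_from=K u_to=F
= 18833/100
[in] unitron.asunit v=395 u_from=K u_to=C
= 2437/20
[in] chron.mhop n=-26
= 2114-05-05
[in] chron.lastday
= 2114-05-31
[in] chron.anchor d=1925-02-18
= 1925-02-18
[in] chron.anchor d=1831-11-27
= 1831-11-27
[in] unitron.asunit v=111 u_from=F u_to=K
= 57067/180
[in] chron.spanto d=1831-01-05
= -326
[in] unitron.asunit v=-175 u_from=C u_to=K
= 1963/20
[in] chron.anchor d=1718-09-30
= 1718-09-30

Answer: 2114-05-05


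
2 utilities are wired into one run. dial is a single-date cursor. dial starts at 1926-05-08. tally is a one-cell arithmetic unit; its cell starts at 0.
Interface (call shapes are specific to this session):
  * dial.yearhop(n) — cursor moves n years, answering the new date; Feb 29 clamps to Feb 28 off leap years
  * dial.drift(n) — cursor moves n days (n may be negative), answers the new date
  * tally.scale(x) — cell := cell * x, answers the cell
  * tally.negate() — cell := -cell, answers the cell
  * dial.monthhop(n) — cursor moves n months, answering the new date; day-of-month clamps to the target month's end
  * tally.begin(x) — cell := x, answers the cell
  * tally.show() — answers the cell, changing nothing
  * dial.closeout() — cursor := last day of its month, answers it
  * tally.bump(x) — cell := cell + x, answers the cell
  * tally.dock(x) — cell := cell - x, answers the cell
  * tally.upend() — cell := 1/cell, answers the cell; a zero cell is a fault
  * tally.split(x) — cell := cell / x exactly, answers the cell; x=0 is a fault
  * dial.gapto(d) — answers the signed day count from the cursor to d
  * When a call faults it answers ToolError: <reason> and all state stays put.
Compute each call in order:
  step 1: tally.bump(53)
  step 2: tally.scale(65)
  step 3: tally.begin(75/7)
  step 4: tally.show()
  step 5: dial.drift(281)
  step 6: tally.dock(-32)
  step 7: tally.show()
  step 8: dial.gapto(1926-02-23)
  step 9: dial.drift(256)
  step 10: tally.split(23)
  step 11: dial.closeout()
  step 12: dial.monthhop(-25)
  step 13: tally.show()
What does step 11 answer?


Answer: 1927-10-31

Derivation:
# 1. tally.bump(x→53) : 53
# 2. tally.scale(x→65) : 3445
# 3. tally.begin(x→75/7) : 75/7
# 4. tally.show() : 75/7
# 5. dial.drift(n→281) : 1927-02-13
# 6. tally.dock(x→-32) : 299/7
# 7. tally.show() : 299/7
# 8. dial.gapto(d→1926-02-23) : -355
# 9. dial.drift(n→256) : 1927-10-27
# 10. tally.split(x→23) : 13/7
# 11. dial.closeout() : 1927-10-31
# 12. dial.monthhop(n→-25) : 1925-09-30
# 13. tally.show() : 13/7


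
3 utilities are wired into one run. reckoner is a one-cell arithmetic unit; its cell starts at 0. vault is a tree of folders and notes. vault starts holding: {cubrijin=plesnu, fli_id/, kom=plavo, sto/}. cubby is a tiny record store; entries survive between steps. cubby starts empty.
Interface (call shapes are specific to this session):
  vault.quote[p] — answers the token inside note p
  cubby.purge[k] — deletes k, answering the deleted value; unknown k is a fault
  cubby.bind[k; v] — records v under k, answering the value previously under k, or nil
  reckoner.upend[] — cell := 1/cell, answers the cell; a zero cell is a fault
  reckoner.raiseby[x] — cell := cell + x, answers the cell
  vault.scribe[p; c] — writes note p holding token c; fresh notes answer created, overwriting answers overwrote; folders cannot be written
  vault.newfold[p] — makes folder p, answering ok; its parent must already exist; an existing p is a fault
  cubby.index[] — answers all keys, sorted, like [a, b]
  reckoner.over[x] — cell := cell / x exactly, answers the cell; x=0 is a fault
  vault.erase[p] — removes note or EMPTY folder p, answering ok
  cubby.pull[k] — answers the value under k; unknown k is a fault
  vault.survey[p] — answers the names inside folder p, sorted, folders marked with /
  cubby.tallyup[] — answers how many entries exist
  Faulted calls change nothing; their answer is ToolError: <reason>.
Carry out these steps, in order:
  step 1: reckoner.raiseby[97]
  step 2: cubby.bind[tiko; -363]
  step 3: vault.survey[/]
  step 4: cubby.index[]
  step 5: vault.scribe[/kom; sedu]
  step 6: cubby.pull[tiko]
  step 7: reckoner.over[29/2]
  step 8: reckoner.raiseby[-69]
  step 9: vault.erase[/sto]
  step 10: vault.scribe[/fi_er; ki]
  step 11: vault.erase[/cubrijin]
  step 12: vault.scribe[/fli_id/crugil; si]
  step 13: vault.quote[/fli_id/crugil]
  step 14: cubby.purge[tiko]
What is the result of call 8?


·→ reckoner.raiseby(x=97)
·← 97
·→ cubby.bind(k=tiko, v=-363)
·← nil
·→ vault.survey(p=/)
·← [cubrijin, fli_id/, kom, sto/]
·→ cubby.index()
·← [tiko]
·→ vault.scribe(p=/kom, c=sedu)
·← overwrote
·→ cubby.pull(k=tiko)
·← -363
·→ reckoner.over(x=29/2)
·← 194/29
·→ reckoner.raiseby(x=-69)
·← -1807/29
·→ vault.erase(p=/sto)
·← ok
·→ vault.scribe(p=/fi_er, c=ki)
·← created
·→ vault.erase(p=/cubrijin)
·← ok
·→ vault.scribe(p=/fli_id/crugil, c=si)
·← created
·→ vault.quote(p=/fli_id/crugil)
·← si
·→ cubby.purge(k=tiko)
·← -363

Answer: -1807/29


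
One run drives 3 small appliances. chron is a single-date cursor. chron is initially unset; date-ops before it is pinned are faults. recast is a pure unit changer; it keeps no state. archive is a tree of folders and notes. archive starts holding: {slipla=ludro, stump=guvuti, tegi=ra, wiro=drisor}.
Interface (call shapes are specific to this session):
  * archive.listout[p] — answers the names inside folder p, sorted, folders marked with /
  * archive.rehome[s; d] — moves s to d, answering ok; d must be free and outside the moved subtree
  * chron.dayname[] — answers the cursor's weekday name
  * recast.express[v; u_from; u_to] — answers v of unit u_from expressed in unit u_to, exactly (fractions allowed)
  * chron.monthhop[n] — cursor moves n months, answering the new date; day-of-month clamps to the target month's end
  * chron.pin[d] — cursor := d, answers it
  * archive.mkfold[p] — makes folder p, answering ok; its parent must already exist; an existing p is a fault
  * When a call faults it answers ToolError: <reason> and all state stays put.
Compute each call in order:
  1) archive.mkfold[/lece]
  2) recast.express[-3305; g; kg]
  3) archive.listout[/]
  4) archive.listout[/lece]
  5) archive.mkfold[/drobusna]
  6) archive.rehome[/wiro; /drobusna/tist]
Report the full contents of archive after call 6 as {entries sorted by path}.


;; archive.mkfold(/lece) -> ok
;; recast.express(-3305, g, kg) -> -661/200
;; archive.listout(/) -> [lece/, slipla, stump, tegi, wiro]
;; archive.listout(/lece) -> []
;; archive.mkfold(/drobusna) -> ok
;; archive.rehome(/wiro, /drobusna/tist) -> ok

Answer: {drobusna/, drobusna/tist=drisor, lece/, slipla=ludro, stump=guvuti, tegi=ra}


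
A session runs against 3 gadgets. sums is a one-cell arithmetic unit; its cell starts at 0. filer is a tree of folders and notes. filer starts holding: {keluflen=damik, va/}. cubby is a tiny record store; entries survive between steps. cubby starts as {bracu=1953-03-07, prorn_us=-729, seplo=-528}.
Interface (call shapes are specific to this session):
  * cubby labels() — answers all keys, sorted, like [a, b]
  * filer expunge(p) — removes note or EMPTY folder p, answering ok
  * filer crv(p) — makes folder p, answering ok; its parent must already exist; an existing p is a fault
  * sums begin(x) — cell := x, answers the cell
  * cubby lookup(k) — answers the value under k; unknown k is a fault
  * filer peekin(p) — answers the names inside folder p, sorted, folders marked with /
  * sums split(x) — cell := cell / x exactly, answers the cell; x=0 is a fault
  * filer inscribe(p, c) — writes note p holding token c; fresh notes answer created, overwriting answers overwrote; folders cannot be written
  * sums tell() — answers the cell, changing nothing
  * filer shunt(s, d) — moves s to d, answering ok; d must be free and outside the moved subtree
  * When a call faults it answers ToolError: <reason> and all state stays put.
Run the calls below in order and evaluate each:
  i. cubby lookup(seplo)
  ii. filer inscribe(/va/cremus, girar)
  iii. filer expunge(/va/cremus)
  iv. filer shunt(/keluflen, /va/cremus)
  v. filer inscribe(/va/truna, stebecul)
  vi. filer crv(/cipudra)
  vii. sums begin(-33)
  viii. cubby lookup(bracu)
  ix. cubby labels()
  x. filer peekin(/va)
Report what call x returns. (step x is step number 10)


Answer: [cremus, truna]

Derivation:
[in] cubby lookup k='seplo'
  -528
[in] filer inscribe p='/va/cremus' c='girar'
  created
[in] filer expunge p='/va/cremus'
  ok
[in] filer shunt s='/keluflen' d='/va/cremus'
  ok
[in] filer inscribe p='/va/truna' c='stebecul'
  created
[in] filer crv p='/cipudra'
  ok
[in] sums begin x='-33'
  -33
[in] cubby lookup k='bracu'
  1953-03-07
[in] cubby labels
  [bracu, prorn_us, seplo]
[in] filer peekin p='/va'
  [cremus, truna]


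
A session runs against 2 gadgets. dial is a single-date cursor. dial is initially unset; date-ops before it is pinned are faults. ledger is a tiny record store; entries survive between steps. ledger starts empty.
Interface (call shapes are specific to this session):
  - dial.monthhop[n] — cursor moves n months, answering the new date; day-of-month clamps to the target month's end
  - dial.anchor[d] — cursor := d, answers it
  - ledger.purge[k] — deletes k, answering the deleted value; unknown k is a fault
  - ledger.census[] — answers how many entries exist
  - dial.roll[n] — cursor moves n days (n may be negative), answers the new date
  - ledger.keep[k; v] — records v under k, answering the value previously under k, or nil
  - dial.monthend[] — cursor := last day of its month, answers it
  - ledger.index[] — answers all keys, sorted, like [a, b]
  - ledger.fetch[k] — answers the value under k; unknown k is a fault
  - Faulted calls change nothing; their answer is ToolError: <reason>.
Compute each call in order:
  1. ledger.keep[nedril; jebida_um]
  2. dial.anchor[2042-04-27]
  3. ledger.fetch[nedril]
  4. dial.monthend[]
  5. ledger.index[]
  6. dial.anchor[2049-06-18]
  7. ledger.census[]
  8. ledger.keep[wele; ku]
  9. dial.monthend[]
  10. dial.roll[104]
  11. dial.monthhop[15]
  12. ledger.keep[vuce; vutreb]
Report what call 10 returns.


>> ledger.keep(k='nedril', v='jebida_um')
<< nil
>> dial.anchor(d='2042-04-27')
<< 2042-04-27
>> ledger.fetch(k='nedril')
<< jebida_um
>> dial.monthend()
<< 2042-04-30
>> ledger.index()
<< [nedril]
>> dial.anchor(d='2049-06-18')
<< 2049-06-18
>> ledger.census()
<< 1
>> ledger.keep(k='wele', v='ku')
<< nil
>> dial.monthend()
<< 2049-06-30
>> dial.roll(n='104')
<< 2049-10-12
>> dial.monthhop(n='15')
<< 2051-01-12
>> ledger.keep(k='vuce', v='vutreb')
<< nil

Answer: 2049-10-12


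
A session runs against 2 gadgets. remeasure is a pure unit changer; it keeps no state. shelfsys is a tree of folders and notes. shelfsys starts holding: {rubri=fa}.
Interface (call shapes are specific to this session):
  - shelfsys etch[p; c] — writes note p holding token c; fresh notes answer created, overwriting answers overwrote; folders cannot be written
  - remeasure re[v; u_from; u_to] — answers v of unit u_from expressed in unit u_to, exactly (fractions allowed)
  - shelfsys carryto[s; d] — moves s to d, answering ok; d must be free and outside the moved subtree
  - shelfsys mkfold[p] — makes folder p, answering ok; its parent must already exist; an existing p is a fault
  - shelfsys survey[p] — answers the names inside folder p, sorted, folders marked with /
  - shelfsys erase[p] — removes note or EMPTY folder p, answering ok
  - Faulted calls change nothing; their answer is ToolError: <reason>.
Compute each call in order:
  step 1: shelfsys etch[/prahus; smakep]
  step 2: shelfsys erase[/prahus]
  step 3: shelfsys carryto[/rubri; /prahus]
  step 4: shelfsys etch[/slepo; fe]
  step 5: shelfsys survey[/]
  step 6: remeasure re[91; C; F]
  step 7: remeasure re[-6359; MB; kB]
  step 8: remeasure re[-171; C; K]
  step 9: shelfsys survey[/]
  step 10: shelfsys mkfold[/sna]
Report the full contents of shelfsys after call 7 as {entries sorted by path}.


Answer: {prahus=fa, slepo=fe}

Derivation:
-> shelfsys etch(p='/prahus', c='smakep')
<- created
-> shelfsys erase(p='/prahus')
<- ok
-> shelfsys carryto(s='/rubri', d='/prahus')
<- ok
-> shelfsys etch(p='/slepo', c='fe')
<- created
-> shelfsys survey(p='/')
<- [prahus, slepo]
-> remeasure re(v='91', u_from='C', u_to='F')
<- 979/5
-> remeasure re(v='-6359', u_from='MB', u_to='kB')
<- -6359000
-> remeasure re(v='-171', u_from='C', u_to='K')
<- 2043/20
-> shelfsys survey(p='/')
<- [prahus, slepo]
-> shelfsys mkfold(p='/sna')
<- ok


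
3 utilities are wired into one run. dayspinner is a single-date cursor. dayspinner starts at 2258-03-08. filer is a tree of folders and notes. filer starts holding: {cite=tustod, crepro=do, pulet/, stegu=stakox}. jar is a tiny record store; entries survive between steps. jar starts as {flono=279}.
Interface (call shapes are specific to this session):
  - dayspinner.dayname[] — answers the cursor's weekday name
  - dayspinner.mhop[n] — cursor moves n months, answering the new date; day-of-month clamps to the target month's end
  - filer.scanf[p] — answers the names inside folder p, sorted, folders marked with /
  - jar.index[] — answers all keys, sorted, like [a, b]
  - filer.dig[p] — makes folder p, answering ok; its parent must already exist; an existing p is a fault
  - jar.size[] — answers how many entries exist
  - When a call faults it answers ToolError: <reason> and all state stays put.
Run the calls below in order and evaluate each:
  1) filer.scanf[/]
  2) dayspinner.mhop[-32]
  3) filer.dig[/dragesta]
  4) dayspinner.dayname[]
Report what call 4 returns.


[in] filer.scanf p: /
:: [cite, crepro, pulet/, stegu]
[in] dayspinner.mhop n: -32
:: 2255-07-08
[in] filer.dig p: /dragesta
:: ok
[in] dayspinner.dayname
:: Sunday

Answer: Sunday


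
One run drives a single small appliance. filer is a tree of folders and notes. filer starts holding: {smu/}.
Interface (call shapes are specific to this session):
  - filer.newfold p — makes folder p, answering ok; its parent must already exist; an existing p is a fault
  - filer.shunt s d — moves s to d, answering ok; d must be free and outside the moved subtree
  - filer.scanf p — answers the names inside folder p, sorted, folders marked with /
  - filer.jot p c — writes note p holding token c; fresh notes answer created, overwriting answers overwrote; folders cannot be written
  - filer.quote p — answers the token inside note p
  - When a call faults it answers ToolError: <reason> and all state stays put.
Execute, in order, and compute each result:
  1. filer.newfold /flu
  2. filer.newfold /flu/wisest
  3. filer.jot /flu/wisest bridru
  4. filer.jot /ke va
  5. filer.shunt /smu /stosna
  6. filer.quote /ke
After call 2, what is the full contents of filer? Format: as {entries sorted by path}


Answer: {flu/, flu/wisest/, smu/}

Derivation:
>> filer.newfold(p='/flu')
<< ok
>> filer.newfold(p='/flu/wisest')
<< ok
>> filer.jot(p='/flu/wisest', c='bridru')
<< ToolError: is a directory
>> filer.jot(p='/ke', c='va')
<< created
>> filer.shunt(s='/smu', d='/stosna')
<< ok
>> filer.quote(p='/ke')
<< va


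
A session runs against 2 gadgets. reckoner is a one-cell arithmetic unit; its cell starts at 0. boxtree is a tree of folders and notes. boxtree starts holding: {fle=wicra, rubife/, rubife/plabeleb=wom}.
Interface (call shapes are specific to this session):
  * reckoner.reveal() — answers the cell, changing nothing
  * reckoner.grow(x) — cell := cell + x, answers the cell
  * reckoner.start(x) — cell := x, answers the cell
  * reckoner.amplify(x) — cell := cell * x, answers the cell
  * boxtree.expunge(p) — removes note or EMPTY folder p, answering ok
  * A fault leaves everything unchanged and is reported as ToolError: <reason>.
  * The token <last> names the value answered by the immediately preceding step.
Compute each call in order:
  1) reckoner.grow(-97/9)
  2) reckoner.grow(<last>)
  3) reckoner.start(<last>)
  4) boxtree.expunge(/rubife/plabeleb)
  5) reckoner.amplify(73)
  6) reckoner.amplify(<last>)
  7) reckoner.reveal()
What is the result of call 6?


→ reckoner.grow(-97/9)
← -97/9
→ reckoner.grow(<last>)
← -194/9
→ reckoner.start(<last>)
← -194/9
→ boxtree.expunge(/rubife/plabeleb)
← ok
→ reckoner.amplify(73)
← -14162/9
→ reckoner.amplify(<last>)
← 200562244/81
→ reckoner.reveal()
← 200562244/81

Answer: 200562244/81


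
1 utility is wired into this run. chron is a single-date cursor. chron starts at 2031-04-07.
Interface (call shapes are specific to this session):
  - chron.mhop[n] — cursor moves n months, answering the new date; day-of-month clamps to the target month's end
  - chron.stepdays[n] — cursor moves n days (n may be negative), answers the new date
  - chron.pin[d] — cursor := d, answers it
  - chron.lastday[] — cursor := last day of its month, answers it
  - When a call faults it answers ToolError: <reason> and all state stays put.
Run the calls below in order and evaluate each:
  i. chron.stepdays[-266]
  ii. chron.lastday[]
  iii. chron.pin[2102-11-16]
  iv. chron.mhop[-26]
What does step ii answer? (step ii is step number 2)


·→ stepdays(n→-266)
·← 2030-07-15
·→ lastday()
·← 2030-07-31
·→ pin(d→2102-11-16)
·← 2102-11-16
·→ mhop(n→-26)
·← 2100-09-16

Answer: 2030-07-31


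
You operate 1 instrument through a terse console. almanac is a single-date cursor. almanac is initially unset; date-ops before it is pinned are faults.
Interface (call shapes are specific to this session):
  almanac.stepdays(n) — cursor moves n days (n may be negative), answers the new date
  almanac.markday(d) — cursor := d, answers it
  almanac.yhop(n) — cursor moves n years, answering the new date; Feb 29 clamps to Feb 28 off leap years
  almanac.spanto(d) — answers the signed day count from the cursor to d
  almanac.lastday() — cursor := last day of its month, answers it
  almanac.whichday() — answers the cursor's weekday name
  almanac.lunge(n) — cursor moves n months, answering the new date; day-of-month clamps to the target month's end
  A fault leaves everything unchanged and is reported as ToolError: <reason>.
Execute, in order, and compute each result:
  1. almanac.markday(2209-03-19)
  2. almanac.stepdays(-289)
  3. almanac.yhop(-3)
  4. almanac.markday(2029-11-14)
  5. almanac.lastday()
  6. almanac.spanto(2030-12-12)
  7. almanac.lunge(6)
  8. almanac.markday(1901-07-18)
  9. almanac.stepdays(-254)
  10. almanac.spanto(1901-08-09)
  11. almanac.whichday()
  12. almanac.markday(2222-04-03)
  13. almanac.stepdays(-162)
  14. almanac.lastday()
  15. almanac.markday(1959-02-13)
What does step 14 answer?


Answer: 2221-10-31

Derivation:
CALL markday[d=2209-03-19]
RET  2209-03-19
CALL stepdays[n=-289]
RET  2208-06-03
CALL yhop[n=-3]
RET  2205-06-03
CALL markday[d=2029-11-14]
RET  2029-11-14
CALL lastday[]
RET  2029-11-30
CALL spanto[d=2030-12-12]
RET  377
CALL lunge[n=6]
RET  2030-05-30
CALL markday[d=1901-07-18]
RET  1901-07-18
CALL stepdays[n=-254]
RET  1900-11-06
CALL spanto[d=1901-08-09]
RET  276
CALL whichday[]
RET  Tuesday
CALL markday[d=2222-04-03]
RET  2222-04-03
CALL stepdays[n=-162]
RET  2221-10-23
CALL lastday[]
RET  2221-10-31
CALL markday[d=1959-02-13]
RET  1959-02-13


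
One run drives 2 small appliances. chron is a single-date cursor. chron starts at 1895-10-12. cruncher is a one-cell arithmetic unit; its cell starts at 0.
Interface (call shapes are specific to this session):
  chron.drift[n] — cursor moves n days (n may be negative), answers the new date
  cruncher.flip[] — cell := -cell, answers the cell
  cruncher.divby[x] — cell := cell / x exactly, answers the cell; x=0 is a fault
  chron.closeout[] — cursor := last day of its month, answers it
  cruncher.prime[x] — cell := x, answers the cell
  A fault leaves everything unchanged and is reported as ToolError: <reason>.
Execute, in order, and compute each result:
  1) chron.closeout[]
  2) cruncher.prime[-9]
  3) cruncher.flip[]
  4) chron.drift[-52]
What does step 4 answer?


Answer: 1895-09-09

Derivation:
-- 1. chron.closeout() : 1895-10-31
-- 2. cruncher.prime(-9) : -9
-- 3. cruncher.flip() : 9
-- 4. chron.drift(-52) : 1895-09-09


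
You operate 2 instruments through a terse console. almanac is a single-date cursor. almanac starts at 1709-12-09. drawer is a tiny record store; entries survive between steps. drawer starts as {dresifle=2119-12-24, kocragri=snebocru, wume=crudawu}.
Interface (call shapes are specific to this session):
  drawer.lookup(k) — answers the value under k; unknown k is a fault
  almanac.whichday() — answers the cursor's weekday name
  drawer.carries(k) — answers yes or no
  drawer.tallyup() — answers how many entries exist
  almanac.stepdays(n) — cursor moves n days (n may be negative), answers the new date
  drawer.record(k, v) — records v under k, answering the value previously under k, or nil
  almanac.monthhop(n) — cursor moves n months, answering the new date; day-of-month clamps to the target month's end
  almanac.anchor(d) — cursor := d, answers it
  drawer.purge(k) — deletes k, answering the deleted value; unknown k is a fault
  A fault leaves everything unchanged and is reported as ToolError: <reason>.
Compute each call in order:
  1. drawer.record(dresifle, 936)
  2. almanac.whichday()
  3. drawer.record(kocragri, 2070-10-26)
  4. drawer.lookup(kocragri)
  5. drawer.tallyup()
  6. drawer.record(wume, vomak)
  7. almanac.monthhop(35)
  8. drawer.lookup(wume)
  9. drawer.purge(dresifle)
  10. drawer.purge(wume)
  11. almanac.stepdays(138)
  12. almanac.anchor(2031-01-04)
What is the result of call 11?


Now I run drawer.record using k='dresifle', v='936', → 2119-12-24.
Calling almanac.whichday(), which returns Monday.
Using drawer.record using k='kocragri', v='2070-10-26', which returns snebocru.
Calling drawer.lookup using k='kocragri', giving 2070-10-26.
Using drawer.tallyup, and get 3.
I try drawer.record using k='wume', v='vomak', which returns crudawu.
Then almanac.monthhop using n='35', → 1712-11-09.
Next I call drawer.lookup using k='wume', which returns vomak.
Next I call drawer.purge using k='dresifle', → 936.
I call drawer.purge using k='wume', giving vomak.
Using almanac.stepdays using n='138', — result: 1713-03-27.
I run almanac.anchor using d='2031-01-04', yielding 2031-01-04.

Answer: 1713-03-27


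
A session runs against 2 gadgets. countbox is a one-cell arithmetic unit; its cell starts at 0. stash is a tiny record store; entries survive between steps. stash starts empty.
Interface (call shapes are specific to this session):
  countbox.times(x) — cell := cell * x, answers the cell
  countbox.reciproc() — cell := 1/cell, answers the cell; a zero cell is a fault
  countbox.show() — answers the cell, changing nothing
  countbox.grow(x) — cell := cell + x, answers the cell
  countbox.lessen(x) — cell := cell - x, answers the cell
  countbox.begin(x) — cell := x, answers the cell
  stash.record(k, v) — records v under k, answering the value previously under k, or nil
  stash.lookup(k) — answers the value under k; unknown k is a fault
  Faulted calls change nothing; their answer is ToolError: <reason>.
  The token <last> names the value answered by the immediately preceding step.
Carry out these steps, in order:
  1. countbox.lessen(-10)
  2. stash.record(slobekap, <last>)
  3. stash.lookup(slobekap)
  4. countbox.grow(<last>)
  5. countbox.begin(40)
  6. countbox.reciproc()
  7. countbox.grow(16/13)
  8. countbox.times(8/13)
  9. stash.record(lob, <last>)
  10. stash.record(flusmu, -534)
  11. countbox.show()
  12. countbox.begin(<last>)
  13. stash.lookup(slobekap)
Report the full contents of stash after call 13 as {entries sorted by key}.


Answer: {flusmu=-534, lob=653/845, slobekap=10}

Derivation:
Do: countbox.lessen[x: -10]
See: 10
Do: stash.record[k: slobekap; v: <last>]
See: nil
Do: stash.lookup[k: slobekap]
See: 10
Do: countbox.grow[x: <last>]
See: 20
Do: countbox.begin[x: 40]
See: 40
Do: countbox.reciproc[]
See: 1/40
Do: countbox.grow[x: 16/13]
See: 653/520
Do: countbox.times[x: 8/13]
See: 653/845
Do: stash.record[k: lob; v: <last>]
See: nil
Do: stash.record[k: flusmu; v: -534]
See: nil
Do: countbox.show[]
See: 653/845
Do: countbox.begin[x: <last>]
See: 653/845
Do: stash.lookup[k: slobekap]
See: 10


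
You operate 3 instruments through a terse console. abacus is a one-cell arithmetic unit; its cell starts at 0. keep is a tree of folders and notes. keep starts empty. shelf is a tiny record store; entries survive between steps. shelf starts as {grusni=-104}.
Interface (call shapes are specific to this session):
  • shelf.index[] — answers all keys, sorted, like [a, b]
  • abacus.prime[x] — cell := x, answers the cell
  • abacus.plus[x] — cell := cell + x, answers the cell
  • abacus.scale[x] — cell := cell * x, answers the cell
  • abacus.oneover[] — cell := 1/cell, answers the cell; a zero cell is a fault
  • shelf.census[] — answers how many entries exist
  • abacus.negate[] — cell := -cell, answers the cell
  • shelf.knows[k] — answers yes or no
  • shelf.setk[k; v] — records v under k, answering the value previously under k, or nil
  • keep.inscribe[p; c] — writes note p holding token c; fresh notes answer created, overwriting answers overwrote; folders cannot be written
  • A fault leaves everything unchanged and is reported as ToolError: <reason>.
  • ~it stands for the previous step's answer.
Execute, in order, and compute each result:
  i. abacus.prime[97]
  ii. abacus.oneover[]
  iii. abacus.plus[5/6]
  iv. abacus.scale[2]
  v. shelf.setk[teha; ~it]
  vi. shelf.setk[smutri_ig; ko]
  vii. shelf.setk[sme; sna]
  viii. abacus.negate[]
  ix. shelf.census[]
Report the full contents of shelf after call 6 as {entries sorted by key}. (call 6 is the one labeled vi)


Answer: {grusni=-104, smutri_ig=ko, teha=491/291}

Derivation:
I run abacus.prime on x: 97, → 97.
I run abacus.oneover, and observe 1/97.
Calling abacus.plus on x: 5/6, and get 491/582.
Calling abacus.scale on x: 2, and see 491/291.
Now I run shelf.setk on k: teha, v: ~it, → nil.
I call shelf.setk on k: smutri_ig, v: ko: nil.
Using shelf.setk on k: sme, v: sna, → nil.
Now I run abacus.negate, which returns -491/291.
Then shelf.census: 4.
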